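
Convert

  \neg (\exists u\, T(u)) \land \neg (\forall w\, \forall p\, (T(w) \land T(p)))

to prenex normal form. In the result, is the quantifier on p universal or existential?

existential

Push ¬ through the quantifiers and connectives to reach negation normal form:
  (\forall u\, \neg T(u)) \land (\exists w\, \exists p\, (\neg T(w) \lor \neg T(p)))
All bound variables are already distinct, so no renaming is needed.
Extract every quantifier outward, since the variables are now distinct and don't occur free across branches:
  \forall u\, \exists w\, \exists p\, (\neg T(u) \land (\neg T(w) \lor \neg T(p)))
The quantifier \forall p sits under an odd number of negations, so it flips to \exists p.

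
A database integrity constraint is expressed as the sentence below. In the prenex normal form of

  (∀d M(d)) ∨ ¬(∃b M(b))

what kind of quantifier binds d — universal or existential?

universal

Push ¬ through the quantifiers and connectives to reach negation normal form:
  (∀d M(d)) ∨ (∀b ¬M(b))
Extract every quantifier outward, since the variables are now distinct and don't occur free across branches:
  ∀d ∀b (M(d) ∨ ¬M(b))
The quantifier ∀d sits under an even number of negations, so it remains universal.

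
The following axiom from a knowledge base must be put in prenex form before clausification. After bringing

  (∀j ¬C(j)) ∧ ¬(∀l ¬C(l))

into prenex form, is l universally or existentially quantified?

existential

Drive negations inward (¬∀x A ≡ ∃x ¬A, ¬∃x A ≡ ∀x ¬A, De Morgan for ∧/∨):
  (∀j ¬C(j)) ∧ (∃l C(l))
All bound variables are already distinct, so no renaming is needed.
Pull the quantifiers to the front (each side's bound variable is not free in the other side):
  ∀j ∃l (¬C(j) ∧ C(l))
The quantifier ∀l sits under an odd number of negations, so it flips to ∃l.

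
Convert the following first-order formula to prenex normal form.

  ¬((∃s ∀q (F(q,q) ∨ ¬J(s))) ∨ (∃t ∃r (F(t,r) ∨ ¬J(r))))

∀s ∃q ∀t ∀r (¬F(q,q) ∧ J(s) ∧ ¬F(t,r) ∧ J(r))

Push ¬ through the quantifiers and connectives to reach negation normal form:
  (∀s ∃q (¬F(q,q) ∧ J(s))) ∧ (∀t ∀r (¬F(t,r) ∧ J(r)))
All bound variables are already distinct, so no renaming is needed.
Pull the quantifiers to the front (each side's bound variable is not free in the other side):
  ∀s ∃q ∀t ∀r (¬F(q,q) ∧ J(s) ∧ ¬F(t,r) ∧ J(r))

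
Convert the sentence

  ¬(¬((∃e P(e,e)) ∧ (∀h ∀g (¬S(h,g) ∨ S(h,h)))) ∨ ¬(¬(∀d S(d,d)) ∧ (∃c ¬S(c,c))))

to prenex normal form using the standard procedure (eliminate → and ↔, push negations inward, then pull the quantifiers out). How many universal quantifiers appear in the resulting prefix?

2

Push ¬ through the quantifiers and connectives to reach negation normal form:
  (∃e P(e,e)) ∧ (∀h ∀g (¬S(h,g) ∨ S(h,h))) ∧ (∃d ¬S(d,d)) ∧ (∃c ¬S(c,c))
All bound variables are already distinct, so no renaming is needed.
Extract every quantifier outward, since the variables are now distinct and don't occur free across branches:
  ∃e ∀h ∀g ∃d ∃c (P(e,e) ∧ (¬S(h,g) ∨ S(h,h)) ∧ ¬S(d,d) ∧ ¬S(c,c))
The prefix is ∃e ∀h ∀g ∃d ∃c: 2 universal, 3 existential.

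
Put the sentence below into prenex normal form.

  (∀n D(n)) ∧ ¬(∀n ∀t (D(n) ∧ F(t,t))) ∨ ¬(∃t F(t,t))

Move each ¬ inward, flipping quantifiers it crosses:
  (∀n D(n)) ∧ (∃n ∃t (¬D(n) ∨ ¬F(t,t))) ∨ (∀t ¬F(t,t))
Give each quantifier a distinct variable: n↦v1, t↦s.
  (∀n D(n)) ∧ (∃v1 ∃t (¬D(v1) ∨ ¬F(t,t))) ∨ (∀s ¬F(s,s))
Pull the quantifiers to the front (each side's bound variable is not free in the other side):
  ∀n ∃v1 ∃t ∀s (D(n) ∧ (¬D(v1) ∨ ¬F(t,t)) ∨ ¬F(s,s))

∀n ∃v1 ∃t ∀s (D(n) ∧ (¬D(v1) ∨ ¬F(t,t)) ∨ ¬F(s,s))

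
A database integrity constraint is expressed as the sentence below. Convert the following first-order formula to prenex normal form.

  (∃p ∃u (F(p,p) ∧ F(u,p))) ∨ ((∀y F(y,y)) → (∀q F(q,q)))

∃p ∃u ∃y ∀q (F(p,p) ∧ F(u,p) ∨ ¬F(y,y) ∨ F(q,q))

Eliminate → and ↔ using ¬ and ∨.
  (∃p ∃u (F(p,p) ∧ F(u,p))) ∨ ¬(∀y F(y,y)) ∨ (∀q F(q,q))
Move each ¬ inward, flipping quantifiers it crosses:
  (∃p ∃u (F(p,p) ∧ F(u,p))) ∨ (∃y ¬F(y,y)) ∨ (∀q F(q,q))
All bound variables are already distinct, so no renaming is needed.
Extract every quantifier outward, since the variables are now distinct and don't occur free across branches:
  ∃p ∃u ∃y ∀q (F(p,p) ∧ F(u,p) ∨ ¬F(y,y) ∨ F(q,q))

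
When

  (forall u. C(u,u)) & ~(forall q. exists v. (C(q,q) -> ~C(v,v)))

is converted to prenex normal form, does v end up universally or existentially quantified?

universal

Rewrite implications/biconditionals: A → B as ¬A ∨ B.
  (forall u. C(u,u)) & ~(forall q. exists v. (~C(q,q) | ~C(v,v)))
Move each ¬ inward, flipping quantifiers it crosses:
  (forall u. C(u,u)) & (exists q. forall v. (C(q,q) & C(v,v)))
All bound variables are already distinct, so no renaming is needed.
Finally move all quantifiers to the prefix:
  forall u. exists q. forall v. (C(u,u) & C(q,q) & C(v,v))
The quantifier exists v sits under an odd number of negations (counting the antecedent side of each →), so it flips to forall v.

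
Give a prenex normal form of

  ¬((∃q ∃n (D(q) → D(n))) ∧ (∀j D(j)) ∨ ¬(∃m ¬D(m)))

∀q ∀n ∃j ∃m ((D(q) ∧ ¬D(n) ∨ ¬D(j)) ∧ ¬D(m))

First replace A → B with ¬A ∨ B.
  ¬((∃q ∃n (¬D(q) ∨ D(n))) ∧ (∀j D(j)) ∨ ¬(∃m ¬D(m)))
Drive negations inward (¬∀x A ≡ ∃x ¬A, ¬∃x A ≡ ∀x ¬A, De Morgan for ∧/∨):
  ((∀q ∀n (D(q) ∧ ¬D(n))) ∨ (∃j ¬D(j))) ∧ (∃m ¬D(m))
All bound variables are already distinct, so no renaming is needed.
Pull the quantifiers to the front (each side's bound variable is not free in the other side):
  ∀q ∀n ∃j ∃m ((D(q) ∧ ¬D(n) ∨ ¬D(j)) ∧ ¬D(m))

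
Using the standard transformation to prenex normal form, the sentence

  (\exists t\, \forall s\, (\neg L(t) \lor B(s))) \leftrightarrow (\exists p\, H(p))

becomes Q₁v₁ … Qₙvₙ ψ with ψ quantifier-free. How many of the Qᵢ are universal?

Eliminate → and ↔ using ¬ and ∨; A ↔ B as (¬A ∨ B) ∧ (¬B ∨ A).
  (\neg (\exists t\, \forall s\, (\neg L(t) \lor B(s))) \lor (\exists p\, H(p))) \land (\neg (\exists p\, H(p)) \lor (\exists t\, \forall s\, (\neg L(t) \lor B(s))))
Push ¬ through the quantifiers and connectives to reach negation normal form:
  ((\forall t\, \exists s\, (L(t) \land \neg B(s))) \lor (\exists p\, H(p))) \land ((\forall p\, \neg H(p)) \lor (\exists t\, \forall s\, (\neg L(t) \lor B(s))))
Give each quantifier a distinct variable: p↦v1, t↦x, s↦v.
  ((\forall t\, \exists s\, (L(t) \land \neg B(s))) \lor (\exists p\, H(p))) \land ((\forall v1\, \neg H(v1)) \lor (\exists x\, \forall v\, (\neg L(x) \lor B(v))))
Pull the quantifiers to the front (each side's bound variable is not free in the other side):
  \forall t\, \exists s\, \exists p\, \forall v1\, \exists x\, \forall v\, ((L(t) \land \neg B(s) \lor H(p)) \land (\neg H(v1) \lor \neg L(x) \lor B(v)))
The prefix is \forall t \exists s \exists p \forall v1 \exists x \forall v: 3 universal, 3 existential.

3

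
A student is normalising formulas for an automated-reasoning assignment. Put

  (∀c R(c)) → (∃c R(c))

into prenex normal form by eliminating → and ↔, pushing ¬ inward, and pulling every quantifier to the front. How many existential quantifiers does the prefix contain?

First replace A → B with ¬A ∨ B.
  ¬(∀c R(c)) ∨ (∃c R(c))
Move each ¬ inward, flipping quantifiers it crosses:
  (∃c ¬R(c)) ∨ (∃c R(c))
Give each quantifier a distinct variable: c↦y1.
  (∃c ¬R(c)) ∨ (∃y1 R(y1))
Finally move all quantifiers to the prefix:
  ∃c ∃y1 (¬R(c) ∨ R(y1))
The prefix is ∃c ∃y1: 0 universal, 2 existential.

2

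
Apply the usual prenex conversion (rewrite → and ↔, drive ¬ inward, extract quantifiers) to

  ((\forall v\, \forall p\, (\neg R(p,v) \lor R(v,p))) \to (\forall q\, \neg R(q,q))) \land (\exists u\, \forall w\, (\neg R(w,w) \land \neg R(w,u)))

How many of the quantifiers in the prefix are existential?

3

Rewrite implications/biconditionals: A → B as ¬A ∨ B.
  (\neg (\forall v\, \forall p\, (\neg R(p,v) \lor R(v,p))) \lor (\forall q\, \neg R(q,q))) \land (\exists u\, \forall w\, (\neg R(w,w) \land \neg R(w,u)))
Push ¬ through the quantifiers and connectives to reach negation normal form:
  ((\exists v\, \exists p\, (R(p,v) \land \neg R(v,p))) \lor (\forall q\, \neg R(q,q))) \land (\exists u\, \forall w\, (\neg R(w,w) \land \neg R(w,u)))
All bound variables are already distinct, so no renaming is needed.
Pull the quantifiers to the front (each side's bound variable is not free in the other side):
  \exists v\, \exists p\, \forall q\, \exists u\, \forall w\, ((R(p,v) \land \neg R(v,p) \lor \neg R(q,q)) \land \neg R(w,w) \land \neg R(w,u))
The prefix is \exists v \exists p \forall q \exists u \forall w: 2 universal, 3 existential.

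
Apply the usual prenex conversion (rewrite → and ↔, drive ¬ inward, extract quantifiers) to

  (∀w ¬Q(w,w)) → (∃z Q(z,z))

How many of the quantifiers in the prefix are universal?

Eliminate → and ↔ using ¬ and ∨.
  ¬(∀w ¬Q(w,w)) ∨ (∃z Q(z,z))
Drive negations inward (¬∀x A ≡ ∃x ¬A, ¬∃x A ≡ ∀x ¬A, De Morgan for ∧/∨):
  (∃w Q(w,w)) ∨ (∃z Q(z,z))
All bound variables are already distinct, so no renaming is needed.
Extract every quantifier outward, since the variables are now distinct and don't occur free across branches:
  ∃w ∃z (Q(w,w) ∨ Q(z,z))
The prefix is ∃w ∃z: 0 universal, 2 existential.

0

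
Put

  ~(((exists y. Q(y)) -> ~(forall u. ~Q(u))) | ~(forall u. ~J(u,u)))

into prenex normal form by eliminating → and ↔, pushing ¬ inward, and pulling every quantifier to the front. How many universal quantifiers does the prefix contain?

2

Eliminate → and ↔ using ¬ and ∨.
  ~(~(exists y. Q(y)) | ~(forall u. ~Q(u)) | ~(forall u. ~J(u,u)))
Move each ¬ inward, flipping quantifiers it crosses:
  (exists y. Q(y)) & (forall u. ~Q(u)) & (forall u. ~J(u,u))
Standardize variables apart so no two quantifiers bind the same name: u↦z1.
  (exists y. Q(y)) & (forall u. ~Q(u)) & (forall z1. ~J(z1,z1))
Finally move all quantifiers to the prefix:
  exists y. forall u. forall z1. (Q(y) & ~Q(u) & ~J(z1,z1))
The prefix is exists y forall u forall z1: 2 universal, 1 existential.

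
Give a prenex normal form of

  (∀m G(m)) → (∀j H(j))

∃m ∀j (¬G(m) ∨ H(j))

First replace A → B with ¬A ∨ B.
  ¬(∀m G(m)) ∨ (∀j H(j))
Drive negations inward (¬∀x A ≡ ∃x ¬A, ¬∃x A ≡ ∀x ¬A, De Morgan for ∧/∨):
  (∃m ¬G(m)) ∨ (∀j H(j))
Finally move all quantifiers to the prefix:
  ∃m ∀j (¬G(m) ∨ H(j))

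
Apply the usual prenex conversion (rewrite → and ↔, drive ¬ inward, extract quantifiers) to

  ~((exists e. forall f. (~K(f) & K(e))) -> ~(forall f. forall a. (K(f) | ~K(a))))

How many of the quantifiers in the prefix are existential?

1

Rewrite implications/biconditionals: A → B as ¬A ∨ B.
  ~(~(exists e. forall f. (~K(f) & K(e))) | ~(forall f. forall a. (K(f) | ~K(a))))
Push ¬ through the quantifiers and connectives to reach negation normal form:
  (exists e. forall f. (~K(f) & K(e))) & (forall f. forall a. (K(f) | ~K(a)))
Rename bound variables to avoid capture: f↦z1.
  (exists e. forall f. (~K(f) & K(e))) & (forall z1. forall a. (K(z1) | ~K(a)))
Extract every quantifier outward, since the variables are now distinct and don't occur free across branches:
  exists e. forall f. forall z1. forall a. (~K(f) & K(e) & (K(z1) | ~K(a)))
The prefix is exists e forall f forall z1 forall a: 3 universal, 1 existential.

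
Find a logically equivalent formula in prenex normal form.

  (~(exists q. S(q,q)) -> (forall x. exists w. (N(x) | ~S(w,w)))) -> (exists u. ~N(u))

forall q. exists x. forall w. exists u. (~S(q,q) & ~N(x) & S(w,w) | ~N(u))

First replace A → B with ¬A ∨ B.
  ~(~~(exists q. S(q,q)) | (forall x. exists w. (N(x) | ~S(w,w)))) | (exists u. ~N(u))
Push ¬ through the quantifiers and connectives to reach negation normal form:
  (forall q. ~S(q,q)) & (exists x. forall w. (~N(x) & S(w,w))) | (exists u. ~N(u))
All bound variables are already distinct, so no renaming is needed.
Pull the quantifiers to the front (each side's bound variable is not free in the other side):
  forall q. exists x. forall w. exists u. (~S(q,q) & ~N(x) & S(w,w) | ~N(u))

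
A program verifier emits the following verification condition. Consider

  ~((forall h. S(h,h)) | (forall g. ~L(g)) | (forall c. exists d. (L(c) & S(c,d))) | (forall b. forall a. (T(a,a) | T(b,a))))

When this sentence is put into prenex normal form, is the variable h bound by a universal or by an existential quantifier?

existential

Push ¬ through the quantifiers and connectives to reach negation normal form:
  (exists h. ~S(h,h)) & (exists g. L(g)) & (exists c. forall d. (~L(c) | ~S(c,d))) & (exists b. exists a. (~T(a,a) & ~T(b,a)))
All bound variables are already distinct, so no renaming is needed.
Pull the quantifiers to the front (each side's bound variable is not free in the other side):
  exists h. exists g. exists c. forall d. exists b. exists a. (~S(h,h) & L(g) & (~L(c) | ~S(c,d)) & ~T(a,a) & ~T(b,a))
The quantifier forall h sits under an odd number of negations, so it flips to exists h.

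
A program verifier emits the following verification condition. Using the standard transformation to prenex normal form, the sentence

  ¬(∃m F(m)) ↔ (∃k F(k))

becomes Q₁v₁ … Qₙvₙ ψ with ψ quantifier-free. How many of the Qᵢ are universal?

Eliminate → and ↔ using ¬ and ∨; A ↔ B as (¬A ∨ B) ∧ (¬B ∨ A).
  (¬¬(∃m F(m)) ∨ (∃k F(k))) ∧ (¬(∃k F(k)) ∨ ¬(∃m F(m)))
Push ¬ through the quantifiers and connectives to reach negation normal form:
  ((∃m F(m)) ∨ (∃k F(k))) ∧ ((∀k ¬F(k)) ∨ (∀m ¬F(m)))
Give each quantifier a distinct variable: k↦u1, m↦y1.
  ((∃m F(m)) ∨ (∃k F(k))) ∧ ((∀u1 ¬F(u1)) ∨ (∀y1 ¬F(y1)))
Extract every quantifier outward, since the variables are now distinct and don't occur free across branches:
  ∃m ∃k ∀u1 ∀y1 ((F(m) ∨ F(k)) ∧ (¬F(u1) ∨ ¬F(y1)))
The prefix is ∃m ∃k ∀u1 ∀y1: 2 universal, 2 existential.

2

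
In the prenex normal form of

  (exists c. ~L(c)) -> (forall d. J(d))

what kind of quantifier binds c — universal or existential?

universal

Rewrite implications/biconditionals: A → B as ¬A ∨ B.
  ~(exists c. ~L(c)) | (forall d. J(d))
Push ¬ through the quantifiers and connectives to reach negation normal form:
  (forall c. L(c)) | (forall d. J(d))
All bound variables are already distinct, so no renaming is needed.
Finally move all quantifiers to the prefix:
  forall c. forall d. (L(c) | J(d))
The quantifier exists c sits under an odd number of negations (counting the antecedent side of each →), so it flips to forall c.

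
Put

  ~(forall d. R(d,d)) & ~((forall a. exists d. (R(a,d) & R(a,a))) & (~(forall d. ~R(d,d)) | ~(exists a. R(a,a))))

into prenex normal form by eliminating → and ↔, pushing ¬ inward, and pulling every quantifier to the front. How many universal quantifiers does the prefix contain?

Push ¬ through the quantifiers and connectives to reach negation normal form:
  (exists d. ~R(d,d)) & ((exists a. forall d. (~R(a,d) | ~R(a,a))) | (forall d. ~R(d,d)) & (exists a. R(a,a)))
Rename bound variables to avoid capture: d↦v, d↦q, a↦p.
  (exists d. ~R(d,d)) & ((exists a. forall v. (~R(a,v) | ~R(a,a))) | (forall q. ~R(q,q)) & (exists p. R(p,p)))
Extract every quantifier outward, since the variables are now distinct and don't occur free across branches:
  exists d. exists a. forall v. forall q. exists p. (~R(d,d) & (~R(a,v) | ~R(a,a) | ~R(q,q) & R(p,p)))
The prefix is exists d exists a forall v forall q exists p: 2 universal, 3 existential.

2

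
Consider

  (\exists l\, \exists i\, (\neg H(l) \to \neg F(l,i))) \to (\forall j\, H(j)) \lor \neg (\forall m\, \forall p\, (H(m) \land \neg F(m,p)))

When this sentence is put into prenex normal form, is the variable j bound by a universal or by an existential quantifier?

universal

First replace A → B with ¬A ∨ B.
  \neg (\exists l\, \exists i\, (\neg \neg H(l) \lor \neg F(l,i))) \lor (\forall j\, H(j)) \lor \neg (\forall m\, \forall p\, (H(m) \land \neg F(m,p)))
Move each ¬ inward, flipping quantifiers it crosses:
  (\forall l\, \forall i\, (\neg H(l) \land F(l,i))) \lor (\forall j\, H(j)) \lor (\exists m\, \exists p\, (\neg H(m) \lor F(m,p)))
All bound variables are already distinct, so no renaming is needed.
Pull the quantifiers to the front (each side's bound variable is not free in the other side):
  \forall l\, \forall i\, \forall j\, \exists m\, \exists p\, (\neg H(l) \land F(l,i) \lor H(j) \lor \neg H(m) \lor F(m,p))
The quantifier \forall j sits under an even number of negations (counting the antecedent side of each →), so it remains universal.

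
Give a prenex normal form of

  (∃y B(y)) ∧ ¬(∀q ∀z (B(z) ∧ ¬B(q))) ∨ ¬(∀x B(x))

∃y ∃q ∃z ∃x (B(y) ∧ (¬B(z) ∨ B(q)) ∨ ¬B(x))

Push ¬ through the quantifiers and connectives to reach negation normal form:
  (∃y B(y)) ∧ (∃q ∃z (¬B(z) ∨ B(q))) ∨ (∃x ¬B(x))
Finally move all quantifiers to the prefix:
  ∃y ∃q ∃z ∃x (B(y) ∧ (¬B(z) ∨ B(q)) ∨ ¬B(x))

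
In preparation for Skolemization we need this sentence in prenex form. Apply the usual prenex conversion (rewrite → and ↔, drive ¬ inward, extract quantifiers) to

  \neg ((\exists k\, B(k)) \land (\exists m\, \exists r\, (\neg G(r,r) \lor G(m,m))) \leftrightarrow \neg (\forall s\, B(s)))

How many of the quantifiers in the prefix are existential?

Eliminate → and ↔ using ¬ and ∨; A ↔ B as (¬A ∨ B) ∧ (¬B ∨ A).
  \neg ((\neg ((\exists k\, B(k)) \land (\exists m\, \exists r\, (\neg G(r,r) \lor G(m,m)))) \lor \neg (\forall s\, B(s))) \land (\neg \neg (\forall s\, B(s)) \lor (\exists k\, B(k)) \land (\exists m\, \exists r\, (\neg G(r,r) \lor G(m,m)))))
Move each ¬ inward, flipping quantifiers it crosses:
  (\exists k\, B(k)) \land (\exists m\, \exists r\, (\neg G(r,r) \lor G(m,m))) \land (\forall s\, B(s)) \lor (\exists s\, \neg B(s)) \land ((\forall k\, \neg B(k)) \lor (\forall m\, \forall r\, (G(r,r) \land \neg G(m,m))))
Standardize variables apart so no two quantifiers bind the same name: s↦u1, k↦z, m↦c, r↦v.
  (\exists k\, B(k)) \land (\exists m\, \exists r\, (\neg G(r,r) \lor G(m,m))) \land (\forall s\, B(s)) \lor (\exists u1\, \neg B(u1)) \land ((\forall z\, \neg B(z)) \lor (\forall c\, \forall v\, (G(v,v) \land \neg G(c,c))))
Pull the quantifiers to the front (each side's bound variable is not free in the other side):
  \exists k\, \exists m\, \exists r\, \forall s\, \exists u1\, \forall z\, \forall c\, \forall v\, (B(k) \land (\neg G(r,r) \lor G(m,m)) \land B(s) \lor \neg B(u1) \land (\neg B(z) \lor G(v,v) \land \neg G(c,c)))
The prefix is \exists k \exists m \exists r \forall s \exists u1 \forall z \forall c \forall v: 4 universal, 4 existential.

4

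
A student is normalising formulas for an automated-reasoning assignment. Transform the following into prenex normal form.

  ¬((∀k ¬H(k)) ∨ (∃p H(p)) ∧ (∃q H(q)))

∃k ∀p ∀q (H(k) ∧ (¬H(p) ∨ ¬H(q)))

Move each ¬ inward, flipping quantifiers it crosses:
  (∃k H(k)) ∧ ((∀p ¬H(p)) ∨ (∀q ¬H(q)))
All bound variables are already distinct, so no renaming is needed.
Pull the quantifiers to the front (each side's bound variable is not free in the other side):
  ∃k ∀p ∀q (H(k) ∧ (¬H(p) ∨ ¬H(q)))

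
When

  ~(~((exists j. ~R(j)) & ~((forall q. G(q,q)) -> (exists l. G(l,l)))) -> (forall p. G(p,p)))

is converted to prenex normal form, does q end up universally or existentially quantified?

Rewrite implications/biconditionals: A → B as ¬A ∨ B.
  ~(~~((exists j. ~R(j)) & ~(~(forall q. G(q,q)) | (exists l. G(l,l)))) | (forall p. G(p,p)))
Drive negations inward (¬∀x A ≡ ∃x ¬A, ¬∃x A ≡ ∀x ¬A, De Morgan for ∧/∨):
  ((forall j. R(j)) | (exists q. ~G(q,q)) | (exists l. G(l,l))) & (exists p. ~G(p,p))
All bound variables are already distinct, so no renaming is needed.
Extract every quantifier outward, since the variables are now distinct and don't occur free across branches:
  forall j. exists q. exists l. exists p. ((R(j) | ~G(q,q) | G(l,l)) & ~G(p,p))
The quantifier forall q sits under an odd number of negations (counting the antecedent side of each →), so it flips to exists q.

existential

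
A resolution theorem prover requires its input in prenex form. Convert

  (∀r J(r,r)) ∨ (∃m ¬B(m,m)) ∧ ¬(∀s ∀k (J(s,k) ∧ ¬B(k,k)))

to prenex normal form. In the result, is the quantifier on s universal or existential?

Push ¬ through the quantifiers and connectives to reach negation normal form:
  (∀r J(r,r)) ∨ (∃m ¬B(m,m)) ∧ (∃s ∃k (¬J(s,k) ∨ B(k,k)))
Finally move all quantifiers to the prefix:
  ∀r ∃m ∃s ∃k (J(r,r) ∨ ¬B(m,m) ∧ (¬J(s,k) ∨ B(k,k)))
The quantifier ∀s sits under an odd number of negations, so it flips to ∃s.

existential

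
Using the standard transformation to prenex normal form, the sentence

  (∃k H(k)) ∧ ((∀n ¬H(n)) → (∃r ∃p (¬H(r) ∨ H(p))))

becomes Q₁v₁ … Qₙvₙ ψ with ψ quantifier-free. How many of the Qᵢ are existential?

4

Rewrite implications/biconditionals: A → B as ¬A ∨ B.
  (∃k H(k)) ∧ (¬(∀n ¬H(n)) ∨ (∃r ∃p (¬H(r) ∨ H(p))))
Move each ¬ inward, flipping quantifiers it crosses:
  (∃k H(k)) ∧ ((∃n H(n)) ∨ (∃r ∃p (¬H(r) ∨ H(p))))
Extract every quantifier outward, since the variables are now distinct and don't occur free across branches:
  ∃k ∃n ∃r ∃p (H(k) ∧ (H(n) ∨ ¬H(r) ∨ H(p)))
The prefix is ∃k ∃n ∃r ∃p: 0 universal, 4 existential.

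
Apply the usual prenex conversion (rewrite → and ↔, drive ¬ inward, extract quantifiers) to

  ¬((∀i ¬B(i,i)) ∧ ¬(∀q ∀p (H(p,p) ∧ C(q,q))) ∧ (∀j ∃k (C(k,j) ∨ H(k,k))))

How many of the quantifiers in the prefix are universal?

3

Push ¬ through the quantifiers and connectives to reach negation normal form:
  (∃i B(i,i)) ∨ (∀q ∀p (H(p,p) ∧ C(q,q))) ∨ (∃j ∀k (¬C(k,j) ∧ ¬H(k,k)))
Pull the quantifiers to the front (each side's bound variable is not free in the other side):
  ∃i ∀q ∀p ∃j ∀k (B(i,i) ∨ H(p,p) ∧ C(q,q) ∨ ¬C(k,j) ∧ ¬H(k,k))
The prefix is ∃i ∀q ∀p ∃j ∀k: 3 universal, 2 existential.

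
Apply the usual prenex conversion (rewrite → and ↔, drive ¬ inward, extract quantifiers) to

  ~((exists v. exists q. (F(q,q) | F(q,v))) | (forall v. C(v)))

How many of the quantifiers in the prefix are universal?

2

Move each ¬ inward, flipping quantifiers it crosses:
  (forall v. forall q. (~F(q,q) & ~F(q,v))) & (exists v. ~C(v))
Rename bound variables to avoid capture: v↦x.
  (forall v. forall q. (~F(q,q) & ~F(q,v))) & (exists x. ~C(x))
Pull the quantifiers to the front (each side's bound variable is not free in the other side):
  forall v. forall q. exists x. (~F(q,q) & ~F(q,v) & ~C(x))
The prefix is forall v forall q exists x: 2 universal, 1 existential.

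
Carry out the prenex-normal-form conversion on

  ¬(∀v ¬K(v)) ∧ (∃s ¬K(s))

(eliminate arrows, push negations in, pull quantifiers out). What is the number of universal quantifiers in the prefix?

0

Drive negations inward (¬∀x A ≡ ∃x ¬A, ¬∃x A ≡ ∀x ¬A, De Morgan for ∧/∨):
  (∃v K(v)) ∧ (∃s ¬K(s))
Extract every quantifier outward, since the variables are now distinct and don't occur free across branches:
  ∃v ∃s (K(v) ∧ ¬K(s))
The prefix is ∃v ∃s: 0 universal, 2 existential.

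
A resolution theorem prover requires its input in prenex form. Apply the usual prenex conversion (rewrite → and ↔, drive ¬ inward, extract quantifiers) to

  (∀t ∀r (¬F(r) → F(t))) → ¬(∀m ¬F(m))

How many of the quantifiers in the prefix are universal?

0

First replace A → B with ¬A ∨ B.
  ¬(∀t ∀r (¬¬F(r) ∨ F(t))) ∨ ¬(∀m ¬F(m))
Drive negations inward (¬∀x A ≡ ∃x ¬A, ¬∃x A ≡ ∀x ¬A, De Morgan for ∧/∨):
  (∃t ∃r (¬F(r) ∧ ¬F(t))) ∨ (∃m F(m))
All bound variables are already distinct, so no renaming is needed.
Pull the quantifiers to the front (each side's bound variable is not free in the other side):
  ∃t ∃r ∃m (¬F(r) ∧ ¬F(t) ∨ F(m))
The prefix is ∃t ∃r ∃m: 0 universal, 3 existential.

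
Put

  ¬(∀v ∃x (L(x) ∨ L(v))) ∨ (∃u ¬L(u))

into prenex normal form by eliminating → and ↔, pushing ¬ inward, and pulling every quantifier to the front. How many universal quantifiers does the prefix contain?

1

Move each ¬ inward, flipping quantifiers it crosses:
  (∃v ∀x (¬L(x) ∧ ¬L(v))) ∨ (∃u ¬L(u))
Pull the quantifiers to the front (each side's bound variable is not free in the other side):
  ∃v ∀x ∃u (¬L(x) ∧ ¬L(v) ∨ ¬L(u))
The prefix is ∃v ∀x ∃u: 1 universal, 2 existential.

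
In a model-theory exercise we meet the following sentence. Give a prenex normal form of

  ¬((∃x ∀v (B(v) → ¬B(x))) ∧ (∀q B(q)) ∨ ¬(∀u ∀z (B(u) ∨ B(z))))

∀x ∃v ∃q ∀u ∀z ((B(v) ∧ B(x) ∨ ¬B(q)) ∧ (B(u) ∨ B(z)))

First replace A → B with ¬A ∨ B.
  ¬((∃x ∀v (¬B(v) ∨ ¬B(x))) ∧ (∀q B(q)) ∨ ¬(∀u ∀z (B(u) ∨ B(z))))
Drive negations inward (¬∀x A ≡ ∃x ¬A, ¬∃x A ≡ ∀x ¬A, De Morgan for ∧/∨):
  ((∀x ∃v (B(v) ∧ B(x))) ∨ (∃q ¬B(q))) ∧ (∀u ∀z (B(u) ∨ B(z)))
Pull the quantifiers to the front (each side's bound variable is not free in the other side):
  ∀x ∃v ∃q ∀u ∀z ((B(v) ∧ B(x) ∨ ¬B(q)) ∧ (B(u) ∨ B(z)))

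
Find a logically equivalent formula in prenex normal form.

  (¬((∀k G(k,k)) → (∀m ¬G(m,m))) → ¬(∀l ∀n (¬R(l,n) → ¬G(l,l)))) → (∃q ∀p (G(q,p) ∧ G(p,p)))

Rewrite implications/biconditionals: A → B as ¬A ∨ B.
  ¬(¬¬(¬(∀k G(k,k)) ∨ (∀m ¬G(m,m))) ∨ ¬(∀l ∀n (¬¬R(l,n) ∨ ¬G(l,l)))) ∨ (∃q ∀p (G(q,p) ∧ G(p,p)))
Push ¬ through the quantifiers and connectives to reach negation normal form:
  (∀k G(k,k)) ∧ (∃m G(m,m)) ∧ (∀l ∀n (R(l,n) ∨ ¬G(l,l))) ∨ (∃q ∀p (G(q,p) ∧ G(p,p)))
All bound variables are already distinct, so no renaming is needed.
Finally move all quantifiers to the prefix:
  ∀k ∃m ∀l ∀n ∃q ∀p (G(k,k) ∧ G(m,m) ∧ (R(l,n) ∨ ¬G(l,l)) ∨ G(q,p) ∧ G(p,p))

∀k ∃m ∀l ∀n ∃q ∀p (G(k,k) ∧ G(m,m) ∧ (R(l,n) ∨ ¬G(l,l)) ∨ G(q,p) ∧ G(p,p))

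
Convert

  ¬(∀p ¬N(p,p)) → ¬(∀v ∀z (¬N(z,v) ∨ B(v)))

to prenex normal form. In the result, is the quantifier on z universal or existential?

existential

Eliminate → and ↔ using ¬ and ∨.
  ¬¬(∀p ¬N(p,p)) ∨ ¬(∀v ∀z (¬N(z,v) ∨ B(v)))
Move each ¬ inward, flipping quantifiers it crosses:
  (∀p ¬N(p,p)) ∨ (∃v ∃z (N(z,v) ∧ ¬B(v)))
All bound variables are already distinct, so no renaming is needed.
Finally move all quantifiers to the prefix:
  ∀p ∃v ∃z (¬N(p,p) ∨ N(z,v) ∧ ¬B(v))
The quantifier ∀z sits under an odd number of negations (counting the antecedent side of each →), so it flips to ∃z.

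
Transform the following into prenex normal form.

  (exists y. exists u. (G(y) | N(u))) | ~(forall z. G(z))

Drive negations inward (¬∀x A ≡ ∃x ¬A, ¬∃x A ≡ ∀x ¬A, De Morgan for ∧/∨):
  (exists y. exists u. (G(y) | N(u))) | (exists z. ~G(z))
Finally move all quantifiers to the prefix:
  exists y. exists u. exists z. (G(y) | N(u) | ~G(z))

exists y. exists u. exists z. (G(y) | N(u) | ~G(z))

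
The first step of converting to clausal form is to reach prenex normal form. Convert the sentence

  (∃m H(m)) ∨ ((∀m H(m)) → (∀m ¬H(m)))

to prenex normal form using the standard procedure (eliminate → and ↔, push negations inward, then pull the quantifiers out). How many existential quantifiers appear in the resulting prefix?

2

First replace A → B with ¬A ∨ B.
  (∃m H(m)) ∨ ¬(∀m H(m)) ∨ (∀m ¬H(m))
Move each ¬ inward, flipping quantifiers it crosses:
  (∃m H(m)) ∨ (∃m ¬H(m)) ∨ (∀m ¬H(m))
Standardize variables apart so no two quantifiers bind the same name: m↦u1, m↦x1.
  (∃m H(m)) ∨ (∃u1 ¬H(u1)) ∨ (∀x1 ¬H(x1))
Finally move all quantifiers to the prefix:
  ∃m ∃u1 ∀x1 (H(m) ∨ ¬H(u1) ∨ ¬H(x1))
The prefix is ∃m ∃u1 ∀x1: 1 universal, 2 existential.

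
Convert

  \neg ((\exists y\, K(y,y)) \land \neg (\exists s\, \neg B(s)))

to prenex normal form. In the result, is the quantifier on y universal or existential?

universal

Drive negations inward (¬∀x A ≡ ∃x ¬A, ¬∃x A ≡ ∀x ¬A, De Morgan for ∧/∨):
  (\forall y\, \neg K(y,y)) \lor (\exists s\, \neg B(s))
Pull the quantifiers to the front (each side's bound variable is not free in the other side):
  \forall y\, \exists s\, (\neg K(y,y) \lor \neg B(s))
The quantifier \exists y sits under an odd number of negations, so it flips to \forall y.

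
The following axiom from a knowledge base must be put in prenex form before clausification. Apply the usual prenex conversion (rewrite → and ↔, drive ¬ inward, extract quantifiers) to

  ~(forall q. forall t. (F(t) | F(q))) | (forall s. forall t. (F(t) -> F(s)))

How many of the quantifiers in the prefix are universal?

First replace A → B with ¬A ∨ B.
  ~(forall q. forall t. (F(t) | F(q))) | (forall s. forall t. (~F(t) | F(s)))
Drive negations inward (¬∀x A ≡ ∃x ¬A, ¬∃x A ≡ ∀x ¬A, De Morgan for ∧/∨):
  (exists q. exists t. (~F(t) & ~F(q))) | (forall s. forall t. (~F(t) | F(s)))
Give each quantifier a distinct variable: t↦x.
  (exists q. exists t. (~F(t) & ~F(q))) | (forall s. forall x. (~F(x) | F(s)))
Pull the quantifiers to the front (each side's bound variable is not free in the other side):
  exists q. exists t. forall s. forall x. (~F(t) & ~F(q) | ~F(x) | F(s))
The prefix is exists q exists t forall s forall x: 2 universal, 2 existential.

2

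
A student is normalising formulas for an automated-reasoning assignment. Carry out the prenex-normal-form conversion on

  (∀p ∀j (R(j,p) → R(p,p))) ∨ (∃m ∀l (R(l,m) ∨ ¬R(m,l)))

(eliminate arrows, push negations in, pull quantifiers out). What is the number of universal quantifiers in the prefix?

First replace A → B with ¬A ∨ B.
  (∀p ∀j (¬R(j,p) ∨ R(p,p))) ∨ (∃m ∀l (R(l,m) ∨ ¬R(m,l)))
All bound variables are already distinct, so no renaming is needed.
Extract every quantifier outward, since the variables are now distinct and don't occur free across branches:
  ∀p ∀j ∃m ∀l (¬R(j,p) ∨ R(p,p) ∨ R(l,m) ∨ ¬R(m,l))
The prefix is ∀p ∀j ∃m ∀l: 3 universal, 1 existential.

3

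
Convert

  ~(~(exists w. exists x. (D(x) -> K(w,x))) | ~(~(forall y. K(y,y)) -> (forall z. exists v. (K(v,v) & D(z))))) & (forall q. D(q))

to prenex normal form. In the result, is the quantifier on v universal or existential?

Rewrite implications/biconditionals: A → B as ¬A ∨ B.
  ~(~(exists w. exists x. (~D(x) | K(w,x))) | ~(~~(forall y. K(y,y)) | (forall z. exists v. (K(v,v) & D(z))))) & (forall q. D(q))
Push ¬ through the quantifiers and connectives to reach negation normal form:
  (exists w. exists x. (~D(x) | K(w,x))) & ((forall y. K(y,y)) | (forall z. exists v. (K(v,v) & D(z)))) & (forall q. D(q))
All bound variables are already distinct, so no renaming is needed.
Pull the quantifiers to the front (each side's bound variable is not free in the other side):
  exists w. exists x. forall y. forall z. exists v. forall q. ((~D(x) | K(w,x)) & (K(y,y) | K(v,v) & D(z)) & D(q))
The quantifier exists v sits under an even number of negations (counting the antecedent side of each →), so it remains existential.

existential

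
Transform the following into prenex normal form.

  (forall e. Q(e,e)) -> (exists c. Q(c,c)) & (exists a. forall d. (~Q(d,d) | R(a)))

First replace A → B with ¬A ∨ B.
  ~(forall e. Q(e,e)) | (exists c. Q(c,c)) & (exists a. forall d. (~Q(d,d) | R(a)))
Move each ¬ inward, flipping quantifiers it crosses:
  (exists e. ~Q(e,e)) | (exists c. Q(c,c)) & (exists a. forall d. (~Q(d,d) | R(a)))
Extract every quantifier outward, since the variables are now distinct and don't occur free across branches:
  exists e. exists c. exists a. forall d. (~Q(e,e) | Q(c,c) & (~Q(d,d) | R(a)))

exists e. exists c. exists a. forall d. (~Q(e,e) | Q(c,c) & (~Q(d,d) | R(a)))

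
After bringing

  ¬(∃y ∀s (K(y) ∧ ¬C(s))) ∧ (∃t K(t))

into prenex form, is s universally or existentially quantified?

Push ¬ through the quantifiers and connectives to reach negation normal form:
  (∀y ∃s (¬K(y) ∨ C(s))) ∧ (∃t K(t))
Extract every quantifier outward, since the variables are now distinct and don't occur free across branches:
  ∀y ∃s ∃t ((¬K(y) ∨ C(s)) ∧ K(t))
The quantifier ∀s sits under an odd number of negations, so it flips to ∃s.

existential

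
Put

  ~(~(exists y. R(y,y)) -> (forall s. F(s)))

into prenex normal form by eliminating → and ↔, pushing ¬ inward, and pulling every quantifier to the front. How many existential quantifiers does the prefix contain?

First replace A → B with ¬A ∨ B.
  ~(~~(exists y. R(y,y)) | (forall s. F(s)))
Move each ¬ inward, flipping quantifiers it crosses:
  (forall y. ~R(y,y)) & (exists s. ~F(s))
All bound variables are already distinct, so no renaming is needed.
Pull the quantifiers to the front (each side's bound variable is not free in the other side):
  forall y. exists s. (~R(y,y) & ~F(s))
The prefix is forall y exists s: 1 universal, 1 existential.

1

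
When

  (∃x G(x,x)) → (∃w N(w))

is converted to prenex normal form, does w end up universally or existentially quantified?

First replace A → B with ¬A ∨ B.
  ¬(∃x G(x,x)) ∨ (∃w N(w))
Move each ¬ inward, flipping quantifiers it crosses:
  (∀x ¬G(x,x)) ∨ (∃w N(w))
All bound variables are already distinct, so no renaming is needed.
Extract every quantifier outward, since the variables are now distinct and don't occur free across branches:
  ∀x ∃w (¬G(x,x) ∨ N(w))
The quantifier ∃w sits under an even number of negations (counting the antecedent side of each →), so it remains existential.

existential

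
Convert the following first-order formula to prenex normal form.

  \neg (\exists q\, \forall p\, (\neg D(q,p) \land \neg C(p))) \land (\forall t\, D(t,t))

\forall q\, \exists p\, \forall t\, ((D(q,p) \lor C(p)) \land D(t,t))

Move each ¬ inward, flipping quantifiers it crosses:
  (\forall q\, \exists p\, (D(q,p) \lor C(p))) \land (\forall t\, D(t,t))
All bound variables are already distinct, so no renaming is needed.
Extract every quantifier outward, since the variables are now distinct and don't occur free across branches:
  \forall q\, \exists p\, \forall t\, ((D(q,p) \lor C(p)) \land D(t,t))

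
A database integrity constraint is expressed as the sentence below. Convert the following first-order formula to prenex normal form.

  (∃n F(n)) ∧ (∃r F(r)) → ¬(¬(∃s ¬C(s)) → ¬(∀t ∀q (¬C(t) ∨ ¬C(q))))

Rewrite implications/biconditionals: A → B as ¬A ∨ B.
  ¬((∃n F(n)) ∧ (∃r F(r))) ∨ ¬(¬¬(∃s ¬C(s)) ∨ ¬(∀t ∀q (¬C(t) ∨ ¬C(q))))
Push ¬ through the quantifiers and connectives to reach negation normal form:
  (∀n ¬F(n)) ∨ (∀r ¬F(r)) ∨ (∀s C(s)) ∧ (∀t ∀q (¬C(t) ∨ ¬C(q)))
Extract every quantifier outward, since the variables are now distinct and don't occur free across branches:
  ∀n ∀r ∀s ∀t ∀q (¬F(n) ∨ ¬F(r) ∨ C(s) ∧ (¬C(t) ∨ ¬C(q)))

∀n ∀r ∀s ∀t ∀q (¬F(n) ∨ ¬F(r) ∨ C(s) ∧ (¬C(t) ∨ ¬C(q)))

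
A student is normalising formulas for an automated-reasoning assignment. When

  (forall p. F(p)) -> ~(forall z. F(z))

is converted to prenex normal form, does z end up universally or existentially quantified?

existential

First replace A → B with ¬A ∨ B.
  ~(forall p. F(p)) | ~(forall z. F(z))
Move each ¬ inward, flipping quantifiers it crosses:
  (exists p. ~F(p)) | (exists z. ~F(z))
All bound variables are already distinct, so no renaming is needed.
Pull the quantifiers to the front (each side's bound variable is not free in the other side):
  exists p. exists z. (~F(p) | ~F(z))
The quantifier forall z sits under an odd number of negations (counting the antecedent side of each →), so it flips to exists z.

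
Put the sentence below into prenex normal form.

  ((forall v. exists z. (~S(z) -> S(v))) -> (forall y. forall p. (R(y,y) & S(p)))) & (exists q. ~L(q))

exists v. forall z. forall y. forall p. exists q. ((~S(z) & ~S(v) | R(y,y) & S(p)) & ~L(q))

Eliminate → and ↔ using ¬ and ∨.
  (~(forall v. exists z. (~~S(z) | S(v))) | (forall y. forall p. (R(y,y) & S(p)))) & (exists q. ~L(q))
Drive negations inward (¬∀x A ≡ ∃x ¬A, ¬∃x A ≡ ∀x ¬A, De Morgan for ∧/∨):
  ((exists v. forall z. (~S(z) & ~S(v))) | (forall y. forall p. (R(y,y) & S(p)))) & (exists q. ~L(q))
All bound variables are already distinct, so no renaming is needed.
Pull the quantifiers to the front (each side's bound variable is not free in the other side):
  exists v. forall z. forall y. forall p. exists q. ((~S(z) & ~S(v) | R(y,y) & S(p)) & ~L(q))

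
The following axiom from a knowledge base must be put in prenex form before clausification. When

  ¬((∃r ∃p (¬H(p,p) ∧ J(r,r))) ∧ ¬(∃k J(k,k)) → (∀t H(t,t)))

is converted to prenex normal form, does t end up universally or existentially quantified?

existential

First replace A → B with ¬A ∨ B.
  ¬(¬((∃r ∃p (¬H(p,p) ∧ J(r,r))) ∧ ¬(∃k J(k,k))) ∨ (∀t H(t,t)))
Move each ¬ inward, flipping quantifiers it crosses:
  (∃r ∃p (¬H(p,p) ∧ J(r,r))) ∧ (∀k ¬J(k,k)) ∧ (∃t ¬H(t,t))
Finally move all quantifiers to the prefix:
  ∃r ∃p ∀k ∃t (¬H(p,p) ∧ J(r,r) ∧ ¬J(k,k) ∧ ¬H(t,t))
The quantifier ∀t sits under an odd number of negations (counting the antecedent side of each →), so it flips to ∃t.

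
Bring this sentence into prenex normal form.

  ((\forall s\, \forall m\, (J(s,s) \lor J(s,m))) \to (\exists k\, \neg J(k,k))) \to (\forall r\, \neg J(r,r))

\forall s\, \forall m\, \forall k\, \forall r\, ((J(s,s) \lor J(s,m)) \land J(k,k) \lor \neg J(r,r))

Eliminate → and ↔ using ¬ and ∨.
  \neg (\neg (\forall s\, \forall m\, (J(s,s) \lor J(s,m))) \lor (\exists k\, \neg J(k,k))) \lor (\forall r\, \neg J(r,r))
Move each ¬ inward, flipping quantifiers it crosses:
  (\forall s\, \forall m\, (J(s,s) \lor J(s,m))) \land (\forall k\, J(k,k)) \lor (\forall r\, \neg J(r,r))
Extract every quantifier outward, since the variables are now distinct and don't occur free across branches:
  \forall s\, \forall m\, \forall k\, \forall r\, ((J(s,s) \lor J(s,m)) \land J(k,k) \lor \neg J(r,r))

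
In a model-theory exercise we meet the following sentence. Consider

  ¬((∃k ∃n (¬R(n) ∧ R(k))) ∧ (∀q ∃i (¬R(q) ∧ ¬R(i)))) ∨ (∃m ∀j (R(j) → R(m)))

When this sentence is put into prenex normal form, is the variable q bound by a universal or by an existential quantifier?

Rewrite implications/biconditionals: A → B as ¬A ∨ B.
  ¬((∃k ∃n (¬R(n) ∧ R(k))) ∧ (∀q ∃i (¬R(q) ∧ ¬R(i)))) ∨ (∃m ∀j (¬R(j) ∨ R(m)))
Push ¬ through the quantifiers and connectives to reach negation normal form:
  (∀k ∀n (R(n) ∨ ¬R(k))) ∨ (∃q ∀i (R(q) ∨ R(i))) ∨ (∃m ∀j (¬R(j) ∨ R(m)))
All bound variables are already distinct, so no renaming is needed.
Pull the quantifiers to the front (each side's bound variable is not free in the other side):
  ∀k ∀n ∃q ∀i ∃m ∀j (R(n) ∨ ¬R(k) ∨ R(q) ∨ R(i) ∨ ¬R(j) ∨ R(m))
The quantifier ∀q sits under an odd number of negations (counting the antecedent side of each →), so it flips to ∃q.

existential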